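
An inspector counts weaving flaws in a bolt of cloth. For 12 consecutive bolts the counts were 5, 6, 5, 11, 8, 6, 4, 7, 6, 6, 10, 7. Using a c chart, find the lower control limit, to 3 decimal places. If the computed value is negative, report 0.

c̄ = (5 + 6 + 5 + 11 + 8 + 6 + 4 + 7 + 6 + 6 + 10 + 7) / 12 = 81 / 12 = 6.7500
LCL = c̄ − 3√c̄ = 6.7500 − 3 × 2.5981 = -1.0442 → 0 (cannot be negative)

0.000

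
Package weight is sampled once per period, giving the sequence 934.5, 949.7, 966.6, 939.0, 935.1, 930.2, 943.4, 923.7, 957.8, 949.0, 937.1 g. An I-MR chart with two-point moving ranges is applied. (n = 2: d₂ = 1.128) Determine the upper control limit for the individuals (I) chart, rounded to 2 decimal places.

983.92

X̄ = (934.5 + 949.7 + 966.6 + 939.0 + 935.1 + 930.2 + 943.4 + 923.7 + 957.8 + 949.0 + 937.1) / 11 = 942.3727
Moving ranges: 15.2, 16.9, 27.6, 3.9, 4.9, 13.2, 19.7, 34.1, 8.8, 11.9; M̄R̄ = 156.2000 / 10 = 15.6200
UCL = X̄ + 3·M̄R̄/d₂ = 942.3727 + 3 × 15.6200 / 1.128 = 983.9153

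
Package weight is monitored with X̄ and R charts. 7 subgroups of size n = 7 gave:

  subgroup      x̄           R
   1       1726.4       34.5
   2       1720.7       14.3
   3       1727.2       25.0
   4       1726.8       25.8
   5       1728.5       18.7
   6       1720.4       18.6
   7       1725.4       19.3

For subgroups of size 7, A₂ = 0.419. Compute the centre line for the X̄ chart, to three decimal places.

1725.057

X̄̄ = (1726.4 + 1720.7 + 1727.2 + 1726.8 + 1728.5 + 1720.4 + 1725.4) / 7 = 12075.4000 / 7 = 1725.0571
CL = X̄̄ = 1725.0571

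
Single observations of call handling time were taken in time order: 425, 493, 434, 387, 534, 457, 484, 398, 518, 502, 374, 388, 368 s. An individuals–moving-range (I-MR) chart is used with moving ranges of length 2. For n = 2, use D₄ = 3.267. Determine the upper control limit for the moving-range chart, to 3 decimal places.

220.250

Moving ranges: 68, 59, 47, 147, 77, 27, 86, 120, 16, 128, 14, 20; M̄R̄ = 809.0000 / 12 = 67.4167
UCL_MR = D₄·M̄R̄ = 3.267 × 67.4167 = 220.2503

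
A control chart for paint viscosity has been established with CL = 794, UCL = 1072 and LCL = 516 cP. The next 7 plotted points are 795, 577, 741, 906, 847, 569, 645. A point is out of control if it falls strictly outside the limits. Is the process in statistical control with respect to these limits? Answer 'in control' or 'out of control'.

All 7 points lie within [516, 1072].

in control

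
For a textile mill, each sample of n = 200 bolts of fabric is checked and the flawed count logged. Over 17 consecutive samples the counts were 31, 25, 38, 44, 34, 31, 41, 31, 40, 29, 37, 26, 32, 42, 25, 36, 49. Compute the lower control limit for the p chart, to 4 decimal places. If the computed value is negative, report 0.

0.0934

p̄ = Σdᵢ / (k·n) = 591 / (17 × 200) = 0.17382
LCL = p̄ − 3·√(p̄(1−p̄)/n) = 0.17382 − 3 × 0.02680 = 0.09343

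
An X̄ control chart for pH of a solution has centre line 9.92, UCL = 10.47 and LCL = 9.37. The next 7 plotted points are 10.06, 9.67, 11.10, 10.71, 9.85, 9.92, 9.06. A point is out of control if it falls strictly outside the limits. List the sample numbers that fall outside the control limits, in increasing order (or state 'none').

3, 4, 7

Compare each point to [9.37, 10.47]: sample 3 = 11.10 > UCL; sample 4 = 10.71 > UCL; sample 7 = 9.06 < LCL.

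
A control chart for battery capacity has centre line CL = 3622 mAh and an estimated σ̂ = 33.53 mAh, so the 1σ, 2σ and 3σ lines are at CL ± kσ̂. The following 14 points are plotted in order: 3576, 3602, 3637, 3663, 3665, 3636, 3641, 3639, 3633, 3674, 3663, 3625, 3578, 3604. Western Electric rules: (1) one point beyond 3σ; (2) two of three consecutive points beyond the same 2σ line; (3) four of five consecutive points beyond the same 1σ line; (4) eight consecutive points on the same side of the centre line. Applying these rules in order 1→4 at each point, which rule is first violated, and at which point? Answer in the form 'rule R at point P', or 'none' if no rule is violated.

rule 4 at point 10

Zone of each point (C = within 1σ̂, B = 1σ̂–2σ̂, A = 2σ̂–3σ̂, * = beyond 3σ̂; sign = side of CL): 1:-B, 2:-C, 3:+C, 4:+B, 5:+B, 6:+C, 7:+C, 8:+C, 9:+C, 10:+B, 11:+B, 12:+C, 13:-B, 14:-C
Rule 4 (eight consecutive points on the same side of the centre line) is satisfied at point 10.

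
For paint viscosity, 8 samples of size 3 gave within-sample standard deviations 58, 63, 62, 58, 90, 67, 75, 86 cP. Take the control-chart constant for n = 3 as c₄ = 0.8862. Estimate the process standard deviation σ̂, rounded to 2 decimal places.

78.85

s̄ = (58 + 63 + 62 + 58 + 90 + 67 + 75 + 86) / 8 = 69.8750
σ̂ = s̄ / c₄ = 69.8750 / 0.8862 = 78.8479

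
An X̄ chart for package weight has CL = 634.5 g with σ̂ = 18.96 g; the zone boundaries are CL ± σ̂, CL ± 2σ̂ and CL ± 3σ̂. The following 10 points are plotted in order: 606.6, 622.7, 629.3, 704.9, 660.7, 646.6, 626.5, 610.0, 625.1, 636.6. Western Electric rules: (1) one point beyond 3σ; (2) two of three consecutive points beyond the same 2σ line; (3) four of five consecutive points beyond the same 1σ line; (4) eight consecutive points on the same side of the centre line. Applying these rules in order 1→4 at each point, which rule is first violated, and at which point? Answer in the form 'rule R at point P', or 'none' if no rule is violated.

Zone of each point (C = within 1σ̂, B = 1σ̂–2σ̂, A = 2σ̂–3σ̂, * = beyond 3σ̂; sign = side of CL): 1:-B, 2:-C, 3:-C, 4:+*, 5:+B, 6:+C, 7:-C, 8:-B, 9:-C, 10:+C
Rule 1 (one point beyond the 3σ limits) is satisfied at point 4.

rule 1 at point 4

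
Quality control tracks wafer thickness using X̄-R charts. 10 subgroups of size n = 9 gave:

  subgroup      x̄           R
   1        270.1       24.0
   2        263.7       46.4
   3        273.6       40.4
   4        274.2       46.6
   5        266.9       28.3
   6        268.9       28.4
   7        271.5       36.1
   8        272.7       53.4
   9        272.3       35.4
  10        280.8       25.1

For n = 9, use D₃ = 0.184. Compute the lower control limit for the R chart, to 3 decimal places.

6.699

R̄ = (24.0 + 46.4 + 40.4 + 46.6 + 28.3 + 28.4 + 36.1 + 53.4 + 35.4 + 25.1) / 10 = 364.1000 / 10 = 36.4100
LCL_R = D₃·R̄ = 0.184 × 36.4100 = 6.6994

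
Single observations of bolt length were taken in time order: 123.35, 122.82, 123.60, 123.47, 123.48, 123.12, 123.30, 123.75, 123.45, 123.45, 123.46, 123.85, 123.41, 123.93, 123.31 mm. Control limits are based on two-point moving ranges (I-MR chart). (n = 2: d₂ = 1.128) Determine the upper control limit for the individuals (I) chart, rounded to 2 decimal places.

X̄ = (123.35 + 122.82 + 123.60 + 123.47 + 123.48 + 123.12 + 123.30 + 123.75 + 123.45 + 123.45 + 123.46 + 123.85 + 123.41 + 123.93 + 123.31) / 15 = 123.4500
Moving ranges: 0.53, 0.78, 0.13, 0.01, 0.36, 0.18, 0.45, 0.30, 0.00, 0.01, 0.39, 0.44, 0.52, 0.62; M̄R̄ = 4.7200 / 14 = 0.3371
UCL = X̄ + 3·M̄R̄/d₂ = 123.4500 + 3 × 0.3371 / 1.128 = 124.3467

124.35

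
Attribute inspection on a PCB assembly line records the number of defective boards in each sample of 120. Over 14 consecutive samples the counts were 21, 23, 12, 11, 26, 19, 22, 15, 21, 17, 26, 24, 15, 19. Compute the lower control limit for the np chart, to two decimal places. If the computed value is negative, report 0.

7.27

p̄ = Σdᵢ / (k·n) = 271 / (14 × 120) = 0.16131
LCL = np̄ − 3·√(np̄(1−p̄)) = 19.3571 − 3 × 4.0292 = 7.2695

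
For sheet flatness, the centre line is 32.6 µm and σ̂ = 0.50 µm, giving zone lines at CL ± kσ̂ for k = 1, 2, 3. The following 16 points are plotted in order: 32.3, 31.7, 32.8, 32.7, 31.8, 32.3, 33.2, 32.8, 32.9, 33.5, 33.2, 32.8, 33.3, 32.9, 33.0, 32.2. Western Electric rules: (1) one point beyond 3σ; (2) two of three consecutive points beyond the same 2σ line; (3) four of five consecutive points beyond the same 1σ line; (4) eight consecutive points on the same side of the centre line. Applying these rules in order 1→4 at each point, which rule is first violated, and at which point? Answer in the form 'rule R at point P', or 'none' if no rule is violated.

rule 4 at point 14

Zone of each point (C = within 1σ̂, B = 1σ̂–2σ̂, A = 2σ̂–3σ̂, * = beyond 3σ̂; sign = side of CL): 1:-C, 2:-B, 3:+C, 4:+C, 5:-B, 6:-C, 7:+B, 8:+C, 9:+C, 10:+B, 11:+B, 12:+C, 13:+B, 14:+C, 15:+C, 16:-C
Rule 4 (eight consecutive points on the same side of the centre line) is satisfied at point 14.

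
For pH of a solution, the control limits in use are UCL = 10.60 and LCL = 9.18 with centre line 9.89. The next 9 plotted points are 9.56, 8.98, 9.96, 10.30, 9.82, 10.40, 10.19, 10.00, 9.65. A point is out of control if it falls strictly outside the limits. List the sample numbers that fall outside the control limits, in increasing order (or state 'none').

Compare each point to [9.18, 10.60]: sample 2 = 8.98 < LCL.

2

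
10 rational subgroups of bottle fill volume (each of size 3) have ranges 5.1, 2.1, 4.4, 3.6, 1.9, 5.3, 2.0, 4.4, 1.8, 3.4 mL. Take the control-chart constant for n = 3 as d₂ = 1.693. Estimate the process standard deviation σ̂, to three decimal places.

2.008

R̄ = (5.1 + 2.1 + 4.4 + 3.6 + 1.9 + 5.3 + 2.0 + 4.4 + 1.8 + 3.4) / 10 = 3.4000
σ̂ = R̄ / d₂ = 3.4000 / 1.693 = 2.0083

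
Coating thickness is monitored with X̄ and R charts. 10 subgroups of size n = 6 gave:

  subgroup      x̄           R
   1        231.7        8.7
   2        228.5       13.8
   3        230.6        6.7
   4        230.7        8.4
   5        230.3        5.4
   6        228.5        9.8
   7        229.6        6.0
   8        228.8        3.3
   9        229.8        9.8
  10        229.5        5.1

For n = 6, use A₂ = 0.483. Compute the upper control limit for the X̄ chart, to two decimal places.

X̄̄ = (231.7 + 228.5 + 230.6 + 230.7 + 230.3 + 228.5 + 229.6 + 228.8 + 229.8 + 229.5) / 10 = 2298.0000 / 10 = 229.8000
R̄ = (8.7 + 13.8 + 6.7 + 8.4 + 5.4 + 9.8 + 6.0 + 3.3 + 9.8 + 5.1) / 10 = 77.0000 / 10 = 7.7000
UCL = X̄̄ + A₂·R̄ = 229.8000 + 0.483 × 7.7000 = 233.5191

233.52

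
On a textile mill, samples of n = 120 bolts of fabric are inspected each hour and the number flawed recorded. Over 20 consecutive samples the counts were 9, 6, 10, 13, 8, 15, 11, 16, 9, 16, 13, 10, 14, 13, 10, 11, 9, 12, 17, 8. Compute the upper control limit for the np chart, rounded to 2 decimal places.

p̄ = Σdᵢ / (k·n) = 230 / (20 × 120) = 0.09583
UCL = np̄ + 3·√(np̄(1−p̄)) = 11.5000 + 3 × √(11.5000×0.90417) = 11.5000 + 3 × 3.2246 = 21.1737

21.17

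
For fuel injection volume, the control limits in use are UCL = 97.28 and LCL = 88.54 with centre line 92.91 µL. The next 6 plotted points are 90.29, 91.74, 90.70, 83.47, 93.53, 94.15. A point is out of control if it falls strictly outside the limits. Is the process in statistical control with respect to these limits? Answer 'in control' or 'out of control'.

out of control

Compare each point to [88.54, 97.28]: sample 4 = 83.47 < LCL.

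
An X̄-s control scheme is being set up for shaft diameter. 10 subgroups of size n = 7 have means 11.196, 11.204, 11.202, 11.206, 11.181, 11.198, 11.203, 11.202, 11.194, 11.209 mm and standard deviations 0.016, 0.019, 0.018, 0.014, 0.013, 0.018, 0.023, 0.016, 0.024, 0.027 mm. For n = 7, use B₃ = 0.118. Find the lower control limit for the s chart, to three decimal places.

0.002

s̄ = (0.016 + 0.019 + 0.018 + 0.014 + 0.013 + 0.018 + 0.023 + 0.016 + 0.024 + 0.027) / 10 = 0.0188
LCL_s = B₃·s̄ = 0.118 × 0.0188 = 0.0022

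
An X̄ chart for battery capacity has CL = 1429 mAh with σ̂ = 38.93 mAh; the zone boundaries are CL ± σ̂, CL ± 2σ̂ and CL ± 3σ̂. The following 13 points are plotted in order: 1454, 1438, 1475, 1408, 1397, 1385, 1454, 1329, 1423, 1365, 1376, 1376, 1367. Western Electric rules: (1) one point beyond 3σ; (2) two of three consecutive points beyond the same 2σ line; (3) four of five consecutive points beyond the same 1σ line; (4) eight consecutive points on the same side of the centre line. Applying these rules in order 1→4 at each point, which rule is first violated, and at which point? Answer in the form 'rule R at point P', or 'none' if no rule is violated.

rule 3 at point 12

Zone of each point (C = within 1σ̂, B = 1σ̂–2σ̂, A = 2σ̂–3σ̂, * = beyond 3σ̂; sign = side of CL): 1:+C, 2:+C, 3:+B, 4:-C, 5:-C, 6:-B, 7:+C, 8:-A, 9:-C, 10:-B, 11:-B, 12:-B, 13:-B
Rule 3 (four of five consecutive points beyond the same 1σ limit) is satisfied at point 12.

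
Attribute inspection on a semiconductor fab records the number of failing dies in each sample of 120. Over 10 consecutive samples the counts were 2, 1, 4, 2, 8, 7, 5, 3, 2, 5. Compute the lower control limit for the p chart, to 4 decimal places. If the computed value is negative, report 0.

0.0000

p̄ = Σdᵢ / (k·n) = 39 / (10 × 120) = 0.03250
LCL = p̄ − 3·√(p̄(1−p̄)/n) = 0.03250 − 3 × 0.01619 = -0.01606 → 0 (negative, so LCL = 0)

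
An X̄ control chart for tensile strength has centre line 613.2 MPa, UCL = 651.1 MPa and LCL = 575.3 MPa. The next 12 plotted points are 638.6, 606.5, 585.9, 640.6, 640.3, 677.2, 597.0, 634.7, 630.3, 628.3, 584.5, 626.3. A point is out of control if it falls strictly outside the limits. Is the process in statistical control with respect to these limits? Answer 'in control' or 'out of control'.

Compare each point to [575.3, 651.1]: sample 6 = 677.2 > UCL.

out of control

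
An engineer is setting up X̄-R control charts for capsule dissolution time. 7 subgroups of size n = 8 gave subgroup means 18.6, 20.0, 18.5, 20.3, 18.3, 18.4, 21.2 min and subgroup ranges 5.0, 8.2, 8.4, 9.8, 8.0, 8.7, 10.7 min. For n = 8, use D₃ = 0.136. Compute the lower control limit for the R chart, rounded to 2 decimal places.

R̄ = (5.0 + 8.2 + 8.4 + 9.8 + 8.0 + 8.7 + 10.7) / 7 = 58.8000 / 7 = 8.4000
LCL_R = D₃·R̄ = 0.136 × 8.4000 = 1.1424

1.14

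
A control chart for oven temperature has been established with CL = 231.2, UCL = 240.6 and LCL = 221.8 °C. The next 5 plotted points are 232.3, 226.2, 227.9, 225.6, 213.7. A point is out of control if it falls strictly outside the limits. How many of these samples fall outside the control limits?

1

Compare each point to [221.8, 240.6]: sample 5 = 213.7 < LCL.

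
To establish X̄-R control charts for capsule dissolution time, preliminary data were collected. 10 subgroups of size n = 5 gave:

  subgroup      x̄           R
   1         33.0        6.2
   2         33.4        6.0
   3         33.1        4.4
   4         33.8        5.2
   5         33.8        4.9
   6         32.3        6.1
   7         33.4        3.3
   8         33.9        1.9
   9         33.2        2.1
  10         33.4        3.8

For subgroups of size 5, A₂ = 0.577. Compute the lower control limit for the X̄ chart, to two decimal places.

30.80

X̄̄ = (33.0 + 33.4 + 33.1 + 33.8 + 33.8 + 32.3 + 33.4 + 33.9 + 33.2 + 33.4) / 10 = 333.3000 / 10 = 33.3300
R̄ = (6.2 + 6.0 + 4.4 + 5.2 + 4.9 + 6.1 + 3.3 + 1.9 + 2.1 + 3.8) / 10 = 43.9000 / 10 = 4.3900
LCL = X̄̄ − A₂·R̄ = 33.3300 − 0.577 × 4.3900 = 30.7970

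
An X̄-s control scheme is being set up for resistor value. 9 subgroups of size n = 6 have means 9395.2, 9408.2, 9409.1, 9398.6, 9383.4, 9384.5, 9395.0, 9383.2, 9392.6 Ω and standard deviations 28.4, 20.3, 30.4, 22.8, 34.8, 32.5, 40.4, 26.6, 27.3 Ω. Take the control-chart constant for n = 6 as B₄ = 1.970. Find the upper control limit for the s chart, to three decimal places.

s̄ = (28.4 + 20.3 + 30.4 + 22.8 + 34.8 + 32.5 + 40.4 + 26.6 + 27.3) / 9 = 29.2778
UCL_s = B₄·s̄ = 1.970 × 29.2778 = 57.6772

57.677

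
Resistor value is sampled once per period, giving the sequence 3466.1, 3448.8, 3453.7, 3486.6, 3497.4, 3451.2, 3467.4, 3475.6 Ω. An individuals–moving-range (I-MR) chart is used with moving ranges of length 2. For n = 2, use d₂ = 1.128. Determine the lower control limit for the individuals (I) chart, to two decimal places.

X̄ = (3466.1 + 3448.8 + 3453.7 + 3486.6 + 3497.4 + 3451.2 + 3467.4 + 3475.6) / 8 = 3468.3500
Moving ranges: 17.3, 4.9, 32.9, 10.8, 46.2, 16.2, 8.2; M̄R̄ = 136.5000 / 7 = 19.5000
LCL = X̄ − 3·M̄R̄/d₂ = 3468.3500 − 3 × 19.5000 / 1.128 = 3416.4883

3416.49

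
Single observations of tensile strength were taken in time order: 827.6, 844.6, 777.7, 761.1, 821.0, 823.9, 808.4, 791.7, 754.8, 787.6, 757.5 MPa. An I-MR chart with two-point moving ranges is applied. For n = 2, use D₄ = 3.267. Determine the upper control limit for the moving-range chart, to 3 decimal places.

96.475

Moving ranges: 17.0, 66.9, 16.6, 59.9, 2.9, 15.5, 16.7, 36.9, 32.8, 30.1; M̄R̄ = 295.3000 / 10 = 29.5300
UCL_MR = D₄·M̄R̄ = 3.267 × 29.5300 = 96.4745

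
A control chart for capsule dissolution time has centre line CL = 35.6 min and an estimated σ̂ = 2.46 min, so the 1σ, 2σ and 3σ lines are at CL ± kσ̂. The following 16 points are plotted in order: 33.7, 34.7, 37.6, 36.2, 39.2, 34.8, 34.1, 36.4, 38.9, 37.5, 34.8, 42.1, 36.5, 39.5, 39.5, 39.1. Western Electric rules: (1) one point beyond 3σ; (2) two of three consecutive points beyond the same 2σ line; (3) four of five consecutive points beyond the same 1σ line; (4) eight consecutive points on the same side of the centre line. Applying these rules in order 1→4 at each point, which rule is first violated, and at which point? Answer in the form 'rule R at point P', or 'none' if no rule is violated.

rule 3 at point 16

Zone of each point (C = within 1σ̂, B = 1σ̂–2σ̂, A = 2σ̂–3σ̂, * = beyond 3σ̂; sign = side of CL): 1:-C, 2:-C, 3:+C, 4:+C, 5:+B, 6:-C, 7:-C, 8:+C, 9:+B, 10:+C, 11:-C, 12:+A, 13:+C, 14:+B, 15:+B, 16:+B
Rule 3 (four of five consecutive points beyond the same 1σ limit) is satisfied at point 16.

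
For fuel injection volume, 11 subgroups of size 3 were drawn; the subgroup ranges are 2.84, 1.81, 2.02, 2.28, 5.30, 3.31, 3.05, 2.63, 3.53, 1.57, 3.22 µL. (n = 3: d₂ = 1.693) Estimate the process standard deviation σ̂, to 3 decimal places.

1.695

R̄ = (2.84 + 1.81 + 2.02 + 2.28 + 5.30 + 3.31 + 3.05 + 2.63 + 3.53 + 1.57 + 3.22) / 11 = 2.8691
σ̂ = R̄ / d₂ = 2.8691 / 1.693 = 1.6947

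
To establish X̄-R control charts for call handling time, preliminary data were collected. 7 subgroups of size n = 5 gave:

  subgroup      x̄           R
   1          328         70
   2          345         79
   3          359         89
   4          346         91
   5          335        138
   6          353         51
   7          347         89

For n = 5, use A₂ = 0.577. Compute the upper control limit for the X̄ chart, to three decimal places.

X̄̄ = (328 + 345 + 359 + 346 + 335 + 353 + 347) / 7 = 2413.0000 / 7 = 344.7143
R̄ = (70 + 79 + 89 + 91 + 138 + 51 + 89) / 7 = 607.0000 / 7 = 86.7143
UCL = X̄̄ + A₂·R̄ = 344.7143 + 0.577 × 86.7143 = 394.7484

394.748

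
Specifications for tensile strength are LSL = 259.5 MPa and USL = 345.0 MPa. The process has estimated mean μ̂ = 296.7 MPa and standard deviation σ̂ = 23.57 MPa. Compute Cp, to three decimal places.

Cp = (USL − LSL) / (6σ̂) = (345.0 − 259.5) / (6 × 23.57) = 85.5000 / 141.4200 = 0.6046

0.605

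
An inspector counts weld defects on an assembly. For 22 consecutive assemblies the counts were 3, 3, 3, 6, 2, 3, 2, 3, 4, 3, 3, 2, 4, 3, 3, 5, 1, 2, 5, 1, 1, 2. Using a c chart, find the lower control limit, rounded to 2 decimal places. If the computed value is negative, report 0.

0.00

c̄ = (3 + 3 + 3 + 6 + 2 + 3 + 2 + 3 + 4 + 3 + 3 + 2 + 4 + 3 + 3 + 5 + 1 + 2 + 5 + 1 + 1 + 2) / 22 = 64 / 22 = 2.9091
LCL = c̄ − 3√c̄ = 2.9091 − 3 × 1.7056 = -2.2077 → 0 (cannot be negative)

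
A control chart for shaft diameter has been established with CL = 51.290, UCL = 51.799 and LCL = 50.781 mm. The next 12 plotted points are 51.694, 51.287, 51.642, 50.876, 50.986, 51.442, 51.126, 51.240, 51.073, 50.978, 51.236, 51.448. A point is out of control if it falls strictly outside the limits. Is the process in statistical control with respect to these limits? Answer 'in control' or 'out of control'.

All 12 points lie within [50.781, 51.799].

in control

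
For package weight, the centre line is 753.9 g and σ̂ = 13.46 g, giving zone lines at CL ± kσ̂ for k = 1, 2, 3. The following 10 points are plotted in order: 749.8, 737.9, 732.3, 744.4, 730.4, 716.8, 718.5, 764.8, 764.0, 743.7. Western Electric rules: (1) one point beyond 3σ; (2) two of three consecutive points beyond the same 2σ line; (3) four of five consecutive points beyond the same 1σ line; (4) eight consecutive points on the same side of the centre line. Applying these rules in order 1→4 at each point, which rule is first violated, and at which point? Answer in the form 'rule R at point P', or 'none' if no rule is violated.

rule 3 at point 6

Zone of each point (C = within 1σ̂, B = 1σ̂–2σ̂, A = 2σ̂–3σ̂, * = beyond 3σ̂; sign = side of CL): 1:-C, 2:-B, 3:-B, 4:-C, 5:-B, 6:-A, 7:-A, 8:+C, 9:+C, 10:-C
Rule 3 (four of five consecutive points beyond the same 1σ limit) is satisfied at point 6.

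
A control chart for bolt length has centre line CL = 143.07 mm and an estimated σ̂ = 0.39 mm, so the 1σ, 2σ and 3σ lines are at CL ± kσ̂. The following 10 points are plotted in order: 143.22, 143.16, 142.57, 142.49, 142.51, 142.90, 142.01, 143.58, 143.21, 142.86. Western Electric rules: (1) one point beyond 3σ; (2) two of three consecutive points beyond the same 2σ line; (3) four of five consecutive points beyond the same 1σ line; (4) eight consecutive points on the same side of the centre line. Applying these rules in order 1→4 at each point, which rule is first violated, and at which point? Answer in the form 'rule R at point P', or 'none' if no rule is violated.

Zone of each point (C = within 1σ̂, B = 1σ̂–2σ̂, A = 2σ̂–3σ̂, * = beyond 3σ̂; sign = side of CL): 1:+C, 2:+C, 3:-B, 4:-B, 5:-B, 6:-C, 7:-A, 8:+B, 9:+C, 10:-C
Rule 3 (four of five consecutive points beyond the same 1σ limit) is satisfied at point 7.

rule 3 at point 7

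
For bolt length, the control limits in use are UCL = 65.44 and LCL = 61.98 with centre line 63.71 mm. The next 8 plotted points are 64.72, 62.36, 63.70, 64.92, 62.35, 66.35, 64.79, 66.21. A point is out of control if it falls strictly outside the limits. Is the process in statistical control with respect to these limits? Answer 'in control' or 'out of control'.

Compare each point to [61.98, 65.44]: sample 6 = 66.35 > UCL; sample 8 = 66.21 > UCL.

out of control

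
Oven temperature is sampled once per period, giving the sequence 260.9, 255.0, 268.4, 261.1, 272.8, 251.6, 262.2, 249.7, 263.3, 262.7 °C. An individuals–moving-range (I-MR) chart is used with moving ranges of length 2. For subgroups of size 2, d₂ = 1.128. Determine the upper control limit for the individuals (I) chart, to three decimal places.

X̄ = (260.9 + 255.0 + 268.4 + 261.1 + 272.8 + 251.6 + 262.2 + 249.7 + 263.3 + 262.7) / 10 = 260.7700
Moving ranges: 5.9, 13.4, 7.3, 11.7, 21.2, 10.6, 12.5, 13.6, 0.6; M̄R̄ = 96.8000 / 9 = 10.7556
UCL = X̄ + 3·M̄R̄/d₂ = 260.7700 + 3 × 10.7556 / 1.128 = 289.3752

289.375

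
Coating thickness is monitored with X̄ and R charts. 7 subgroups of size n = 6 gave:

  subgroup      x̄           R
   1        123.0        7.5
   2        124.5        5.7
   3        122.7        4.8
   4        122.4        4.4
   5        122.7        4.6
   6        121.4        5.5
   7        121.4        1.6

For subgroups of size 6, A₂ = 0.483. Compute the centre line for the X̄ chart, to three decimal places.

122.586

X̄̄ = (123.0 + 124.5 + 122.7 + 122.4 + 122.7 + 121.4 + 121.4) / 7 = 858.1000 / 7 = 122.5857
CL = X̄̄ = 122.5857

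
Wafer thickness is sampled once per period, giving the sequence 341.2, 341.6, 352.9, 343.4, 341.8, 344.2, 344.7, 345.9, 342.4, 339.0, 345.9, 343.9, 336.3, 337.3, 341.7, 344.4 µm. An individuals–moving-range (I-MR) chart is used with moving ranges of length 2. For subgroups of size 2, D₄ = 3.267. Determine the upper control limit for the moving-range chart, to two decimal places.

Moving ranges: 0.4, 11.3, 9.5, 1.6, 2.4, 0.5, 1.2, 3.5, 3.4, 6.9, 2.0, 7.6, 1.0, 4.4, 2.7; M̄R̄ = 58.4000 / 15 = 3.8933
UCL_MR = D₄·M̄R̄ = 3.267 × 3.8933 = 12.7195

12.72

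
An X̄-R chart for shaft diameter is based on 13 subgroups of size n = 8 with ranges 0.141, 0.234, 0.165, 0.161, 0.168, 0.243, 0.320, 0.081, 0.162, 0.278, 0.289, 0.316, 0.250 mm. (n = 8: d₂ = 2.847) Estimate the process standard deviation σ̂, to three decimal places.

R̄ = (0.141 + 0.234 + 0.165 + 0.161 + 0.168 + 0.243 + 0.320 + 0.081 + 0.162 + 0.278 + 0.289 + 0.316 + 0.250) / 13 = 0.2160
σ̂ = R̄ / d₂ = 0.2160 / 2.847 = 0.0759

0.076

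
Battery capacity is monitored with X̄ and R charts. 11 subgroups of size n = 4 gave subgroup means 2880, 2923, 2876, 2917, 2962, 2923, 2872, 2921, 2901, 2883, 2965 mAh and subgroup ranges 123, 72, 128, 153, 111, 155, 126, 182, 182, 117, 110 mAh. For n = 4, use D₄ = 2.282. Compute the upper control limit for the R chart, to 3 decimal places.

R̄ = (123 + 72 + 128 + 153 + 111 + 155 + 126 + 182 + 182 + 117 + 110) / 11 = 1459.0000 / 11 = 132.6364
UCL_R = D₄·R̄ = 2.282 × 132.6364 = 302.6762

302.676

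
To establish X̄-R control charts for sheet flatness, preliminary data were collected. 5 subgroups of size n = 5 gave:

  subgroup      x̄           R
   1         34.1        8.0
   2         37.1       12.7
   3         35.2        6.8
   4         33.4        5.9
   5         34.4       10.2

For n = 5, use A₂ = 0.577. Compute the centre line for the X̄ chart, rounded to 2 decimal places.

X̄̄ = (34.1 + 37.1 + 35.2 + 33.4 + 34.4) / 5 = 174.2000 / 5 = 34.8400
CL = X̄̄ = 34.8400

34.84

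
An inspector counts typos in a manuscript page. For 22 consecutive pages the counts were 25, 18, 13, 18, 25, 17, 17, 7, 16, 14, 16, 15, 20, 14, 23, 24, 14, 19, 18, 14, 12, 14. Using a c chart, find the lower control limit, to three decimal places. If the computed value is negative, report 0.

c̄ = (25 + 18 + 13 + 18 + 25 + 17 + 17 + 7 + 16 + 14 + 16 + 15 + 20 + 14 + 23 + 24 + 14 + 19 + 18 + 14 + 12 + 14) / 22 = 373 / 22 = 16.9545
LCL = c̄ − 3√c̄ = 16.9545 − 3 × 4.1176 = 4.6018

4.602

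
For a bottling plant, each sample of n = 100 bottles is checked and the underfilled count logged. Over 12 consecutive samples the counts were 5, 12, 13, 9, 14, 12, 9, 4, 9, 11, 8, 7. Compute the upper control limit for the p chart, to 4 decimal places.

p̄ = Σdᵢ / (k·n) = 113 / (12 × 100) = 0.09417
UCL = p̄ + 3·√(p̄(1−p̄)/n) = 0.09417 + 3 × √(0.09417×0.90583/100) = 0.09417 + 3 × 0.02921 = 0.18178

0.1818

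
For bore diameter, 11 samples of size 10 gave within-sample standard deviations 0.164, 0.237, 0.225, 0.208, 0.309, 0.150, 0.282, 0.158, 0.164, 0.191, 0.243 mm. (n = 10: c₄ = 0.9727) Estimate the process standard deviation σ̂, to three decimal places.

0.218

s̄ = (0.164 + 0.237 + 0.225 + 0.208 + 0.309 + 0.150 + 0.282 + 0.158 + 0.164 + 0.191 + 0.243) / 11 = 0.2119
σ̂ = s̄ / c₄ = 0.2119 / 0.9727 = 0.2179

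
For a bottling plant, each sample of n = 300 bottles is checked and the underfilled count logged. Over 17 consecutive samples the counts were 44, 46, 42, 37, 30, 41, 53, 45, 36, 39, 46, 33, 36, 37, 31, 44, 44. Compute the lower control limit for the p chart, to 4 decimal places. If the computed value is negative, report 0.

0.0751

p̄ = Σdᵢ / (k·n) = 684 / (17 × 300) = 0.13412
LCL = p̄ − 3·√(p̄(1−p̄)/n) = 0.13412 − 3 × 0.01967 = 0.07509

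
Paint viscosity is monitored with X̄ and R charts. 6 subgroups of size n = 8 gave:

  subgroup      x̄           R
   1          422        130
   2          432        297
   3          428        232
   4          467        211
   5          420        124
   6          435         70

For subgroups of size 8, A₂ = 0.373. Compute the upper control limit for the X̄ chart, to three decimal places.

X̄̄ = (422 + 432 + 428 + 467 + 420 + 435) / 6 = 2604.0000 / 6 = 434.0000
R̄ = (130 + 297 + 232 + 211 + 124 + 70) / 6 = 1064.0000 / 6 = 177.3333
UCL = X̄̄ + A₂·R̄ = 434.0000 + 0.373 × 177.3333 = 500.1453

500.145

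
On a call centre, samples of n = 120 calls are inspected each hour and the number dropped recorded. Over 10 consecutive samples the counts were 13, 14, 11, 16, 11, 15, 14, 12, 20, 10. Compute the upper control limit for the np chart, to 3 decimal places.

24.018

p̄ = Σdᵢ / (k·n) = 136 / (10 × 120) = 0.11333
UCL = np̄ + 3·√(np̄(1−p̄)) = 13.6000 + 3 × √(13.6000×0.88667) = 13.6000 + 3 × 3.4726 = 24.0177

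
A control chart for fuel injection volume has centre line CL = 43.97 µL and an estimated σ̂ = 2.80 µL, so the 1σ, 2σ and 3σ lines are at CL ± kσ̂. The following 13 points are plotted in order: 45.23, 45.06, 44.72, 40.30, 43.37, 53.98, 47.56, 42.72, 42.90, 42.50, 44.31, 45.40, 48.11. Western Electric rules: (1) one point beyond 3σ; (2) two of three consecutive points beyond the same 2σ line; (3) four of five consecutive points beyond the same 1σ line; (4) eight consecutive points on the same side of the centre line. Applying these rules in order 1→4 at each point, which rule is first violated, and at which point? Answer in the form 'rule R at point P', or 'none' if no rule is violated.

Zone of each point (C = within 1σ̂, B = 1σ̂–2σ̂, A = 2σ̂–3σ̂, * = beyond 3σ̂; sign = side of CL): 1:+C, 2:+C, 3:+C, 4:-B, 5:-C, 6:+*, 7:+B, 8:-C, 9:-C, 10:-C, 11:+C, 12:+C, 13:+B
Rule 1 (one point beyond the 3σ limits) is satisfied at point 6.

rule 1 at point 6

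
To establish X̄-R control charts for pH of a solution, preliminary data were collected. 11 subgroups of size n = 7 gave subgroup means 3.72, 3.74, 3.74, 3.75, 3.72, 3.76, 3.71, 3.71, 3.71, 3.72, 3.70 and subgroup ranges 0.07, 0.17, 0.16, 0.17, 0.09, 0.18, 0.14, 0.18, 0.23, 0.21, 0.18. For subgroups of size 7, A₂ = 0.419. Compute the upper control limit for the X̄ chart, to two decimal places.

X̄̄ = (3.72 + 3.74 + 3.74 + 3.75 + 3.72 + 3.76 + 3.71 + 3.71 + 3.71 + 3.72 + 3.70) / 11 = 40.9800 / 11 = 3.7255
R̄ = (0.07 + 0.17 + 0.16 + 0.17 + 0.09 + 0.18 + 0.14 + 0.18 + 0.23 + 0.21 + 0.18) / 11 = 1.7800 / 11 = 0.1618
UCL = X̄̄ + A₂·R̄ = 3.7255 + 0.419 × 0.1618 = 3.7933

3.79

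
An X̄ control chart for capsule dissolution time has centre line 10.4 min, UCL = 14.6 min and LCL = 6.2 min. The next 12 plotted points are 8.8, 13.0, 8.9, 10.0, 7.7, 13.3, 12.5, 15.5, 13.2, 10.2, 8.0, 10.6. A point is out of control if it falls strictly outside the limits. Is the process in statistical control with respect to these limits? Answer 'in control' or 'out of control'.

Compare each point to [6.2, 14.6]: sample 8 = 15.5 > UCL.

out of control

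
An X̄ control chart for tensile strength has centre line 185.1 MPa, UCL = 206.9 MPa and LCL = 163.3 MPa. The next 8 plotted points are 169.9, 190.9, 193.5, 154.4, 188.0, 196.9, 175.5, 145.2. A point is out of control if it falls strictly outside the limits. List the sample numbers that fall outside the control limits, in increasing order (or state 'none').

4, 8

Compare each point to [163.3, 206.9]: sample 4 = 154.4 < LCL; sample 8 = 145.2 < LCL.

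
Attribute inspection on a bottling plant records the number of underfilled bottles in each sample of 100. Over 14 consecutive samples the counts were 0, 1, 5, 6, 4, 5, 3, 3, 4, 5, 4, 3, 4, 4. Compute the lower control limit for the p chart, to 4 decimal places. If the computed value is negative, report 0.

p̄ = Σdᵢ / (k·n) = 51 / (14 × 100) = 0.03643
LCL = p̄ − 3·√(p̄(1−p̄)/n) = 0.03643 − 3 × 0.01874 = -0.01978 → 0 (negative, so LCL = 0)

0.0000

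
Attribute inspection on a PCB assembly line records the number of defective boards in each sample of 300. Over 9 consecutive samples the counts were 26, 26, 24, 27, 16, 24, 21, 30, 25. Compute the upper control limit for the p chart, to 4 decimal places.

p̄ = Σdᵢ / (k·n) = 219 / (9 × 300) = 0.08111
UCL = p̄ + 3·√(p̄(1−p̄)/n) = 0.08111 + 3 × √(0.08111×0.91889/300) = 0.08111 + 3 × 0.01576 = 0.12840

0.1284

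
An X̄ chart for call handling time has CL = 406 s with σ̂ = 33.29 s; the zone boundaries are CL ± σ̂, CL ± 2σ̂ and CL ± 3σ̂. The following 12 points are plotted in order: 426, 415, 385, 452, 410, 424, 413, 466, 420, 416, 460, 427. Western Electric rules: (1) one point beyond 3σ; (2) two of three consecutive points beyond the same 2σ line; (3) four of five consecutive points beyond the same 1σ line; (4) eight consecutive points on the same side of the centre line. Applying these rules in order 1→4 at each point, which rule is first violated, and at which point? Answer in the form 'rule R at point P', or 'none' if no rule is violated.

rule 4 at point 11

Zone of each point (C = within 1σ̂, B = 1σ̂–2σ̂, A = 2σ̂–3σ̂, * = beyond 3σ̂; sign = side of CL): 1:+C, 2:+C, 3:-C, 4:+B, 5:+C, 6:+C, 7:+C, 8:+B, 9:+C, 10:+C, 11:+B, 12:+C
Rule 4 (eight consecutive points on the same side of the centre line) is satisfied at point 11.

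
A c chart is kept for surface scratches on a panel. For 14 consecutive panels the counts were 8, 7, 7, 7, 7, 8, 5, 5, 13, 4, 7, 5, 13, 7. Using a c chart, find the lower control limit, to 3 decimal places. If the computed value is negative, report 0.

0.000

c̄ = (8 + 7 + 7 + 7 + 7 + 8 + 5 + 5 + 13 + 4 + 7 + 5 + 13 + 7) / 14 = 103 / 14 = 7.3571
LCL = c̄ − 3√c̄ = 7.3571 − 3 × 2.7124 = -0.7801 → 0 (cannot be negative)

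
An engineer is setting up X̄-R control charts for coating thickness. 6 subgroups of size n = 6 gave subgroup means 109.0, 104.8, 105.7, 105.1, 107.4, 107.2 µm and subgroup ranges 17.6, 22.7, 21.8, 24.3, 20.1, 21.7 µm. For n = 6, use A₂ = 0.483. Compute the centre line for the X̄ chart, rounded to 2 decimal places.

X̄̄ = (109.0 + 104.8 + 105.7 + 105.1 + 107.4 + 107.2) / 6 = 639.2000 / 6 = 106.5333
CL = X̄̄ = 106.5333

106.53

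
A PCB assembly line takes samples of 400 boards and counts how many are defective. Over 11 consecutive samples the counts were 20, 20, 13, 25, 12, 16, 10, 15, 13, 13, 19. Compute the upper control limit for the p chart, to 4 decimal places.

p̄ = Σdᵢ / (k·n) = 176 / (11 × 400) = 0.04000
UCL = p̄ + 3·√(p̄(1−p̄)/n) = 0.04000 + 3 × √(0.04000×0.96000/400) = 0.04000 + 3 × 0.00980 = 0.06939

0.0694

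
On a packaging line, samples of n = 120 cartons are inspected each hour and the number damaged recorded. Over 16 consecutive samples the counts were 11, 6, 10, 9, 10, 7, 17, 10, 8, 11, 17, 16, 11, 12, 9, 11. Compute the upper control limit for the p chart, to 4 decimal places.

p̄ = Σdᵢ / (k·n) = 175 / (16 × 120) = 0.09115
UCL = p̄ + 3·√(p̄(1−p̄)/n) = 0.09115 + 3 × √(0.09115×0.90885/120) = 0.09115 + 3 × 0.02627 = 0.16997

0.1700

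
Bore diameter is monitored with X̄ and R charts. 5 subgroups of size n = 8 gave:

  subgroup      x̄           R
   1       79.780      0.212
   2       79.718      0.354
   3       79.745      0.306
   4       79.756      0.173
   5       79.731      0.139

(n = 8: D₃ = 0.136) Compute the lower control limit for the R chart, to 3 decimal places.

R̄ = (0.212 + 0.354 + 0.306 + 0.173 + 0.139) / 5 = 1.1840 / 5 = 0.2368
LCL_R = D₃·R̄ = 0.136 × 0.2368 = 0.0322

0.032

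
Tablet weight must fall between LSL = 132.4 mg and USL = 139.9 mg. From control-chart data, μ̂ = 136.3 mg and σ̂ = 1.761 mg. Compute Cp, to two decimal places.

0.71

Cp = (USL − LSL) / (6σ̂) = (139.9 − 132.4) / (6 × 1.761) = 7.5000 / 10.5660 = 0.7098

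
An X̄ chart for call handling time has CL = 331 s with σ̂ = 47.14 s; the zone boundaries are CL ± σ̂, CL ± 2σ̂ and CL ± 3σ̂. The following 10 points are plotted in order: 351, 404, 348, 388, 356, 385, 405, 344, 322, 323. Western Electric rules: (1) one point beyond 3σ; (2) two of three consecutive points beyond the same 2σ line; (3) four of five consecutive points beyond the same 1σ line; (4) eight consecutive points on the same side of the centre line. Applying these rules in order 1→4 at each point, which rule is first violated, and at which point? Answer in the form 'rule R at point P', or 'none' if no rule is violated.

Zone of each point (C = within 1σ̂, B = 1σ̂–2σ̂, A = 2σ̂–3σ̂, * = beyond 3σ̂; sign = side of CL): 1:+C, 2:+B, 3:+C, 4:+B, 5:+C, 6:+B, 7:+B, 8:+C, 9:-C, 10:-C
Rule 4 (eight consecutive points on the same side of the centre line) is satisfied at point 8.

rule 4 at point 8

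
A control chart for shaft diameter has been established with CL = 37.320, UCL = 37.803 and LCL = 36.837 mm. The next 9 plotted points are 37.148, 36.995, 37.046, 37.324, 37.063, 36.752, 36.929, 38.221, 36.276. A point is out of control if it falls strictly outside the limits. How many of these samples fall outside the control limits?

Compare each point to [36.837, 37.803]: sample 6 = 36.752 < LCL; sample 8 = 38.221 > UCL; sample 9 = 36.276 < LCL.

3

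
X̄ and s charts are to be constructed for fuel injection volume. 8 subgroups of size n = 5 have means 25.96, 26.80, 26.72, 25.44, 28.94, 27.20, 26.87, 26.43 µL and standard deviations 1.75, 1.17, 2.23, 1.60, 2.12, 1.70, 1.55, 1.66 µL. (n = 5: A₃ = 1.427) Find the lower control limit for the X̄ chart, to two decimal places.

24.34

X̄̄ = (25.96 + 26.80 + 26.72 + 25.44 + 28.94 + 27.20 + 26.87 + 26.43) / 8 = 26.7950
s̄ = (1.75 + 1.17 + 2.23 + 1.60 + 2.12 + 1.70 + 1.55 + 1.66) / 8 = 1.7225
LCL = X̄̄ − A₃·s̄ = 26.7950 − 1.427 × 1.7225 = 24.3370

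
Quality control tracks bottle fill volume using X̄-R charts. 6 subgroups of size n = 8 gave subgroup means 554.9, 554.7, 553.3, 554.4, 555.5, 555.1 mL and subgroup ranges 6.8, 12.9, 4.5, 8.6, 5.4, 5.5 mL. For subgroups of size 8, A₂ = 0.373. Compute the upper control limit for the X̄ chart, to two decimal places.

X̄̄ = (554.9 + 554.7 + 553.3 + 554.4 + 555.5 + 555.1) / 6 = 3327.9000 / 6 = 554.6500
R̄ = (6.8 + 12.9 + 4.5 + 8.6 + 5.4 + 5.5) / 6 = 43.7000 / 6 = 7.2833
UCL = X̄̄ + A₂·R̄ = 554.6500 + 0.373 × 7.2833 = 557.3667

557.37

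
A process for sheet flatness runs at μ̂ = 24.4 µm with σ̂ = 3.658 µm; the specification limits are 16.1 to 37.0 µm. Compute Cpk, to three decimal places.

Cpu = (USL − μ̂) / (3σ̂) = (37.0 − 24.4) / (3 × 3.658) = 1.1482; Cpl = (μ̂ − LSL) / (3σ̂) = (24.4 − 16.1) / (3 × 3.658) = 0.7563; Cpk = min(Cpu, Cpl) = 0.7563

0.756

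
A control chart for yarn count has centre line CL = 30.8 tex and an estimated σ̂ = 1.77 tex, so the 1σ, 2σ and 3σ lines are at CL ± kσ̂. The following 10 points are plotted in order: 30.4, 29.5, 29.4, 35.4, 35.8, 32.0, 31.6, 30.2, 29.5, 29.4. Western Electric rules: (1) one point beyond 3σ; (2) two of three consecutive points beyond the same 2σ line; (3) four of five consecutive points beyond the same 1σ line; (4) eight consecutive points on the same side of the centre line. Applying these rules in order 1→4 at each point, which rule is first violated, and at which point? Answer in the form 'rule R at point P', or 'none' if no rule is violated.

Zone of each point (C = within 1σ̂, B = 1σ̂–2σ̂, A = 2σ̂–3σ̂, * = beyond 3σ̂; sign = side of CL): 1:-C, 2:-C, 3:-C, 4:+A, 5:+A, 6:+C, 7:+C, 8:-C, 9:-C, 10:-C
Rule 2 (two of three consecutive points beyond the same 2σ limit) is satisfied at point 5.

rule 2 at point 5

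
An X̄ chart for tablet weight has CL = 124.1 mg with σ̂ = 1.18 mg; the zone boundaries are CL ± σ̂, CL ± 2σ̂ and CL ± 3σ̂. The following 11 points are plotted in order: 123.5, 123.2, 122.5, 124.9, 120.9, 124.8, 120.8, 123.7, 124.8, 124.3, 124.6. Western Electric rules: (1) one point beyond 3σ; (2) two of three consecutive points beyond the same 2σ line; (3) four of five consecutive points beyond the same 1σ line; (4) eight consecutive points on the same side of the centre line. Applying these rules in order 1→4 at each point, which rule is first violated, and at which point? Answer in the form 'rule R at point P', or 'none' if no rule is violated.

rule 2 at point 7

Zone of each point (C = within 1σ̂, B = 1σ̂–2σ̂, A = 2σ̂–3σ̂, * = beyond 3σ̂; sign = side of CL): 1:-C, 2:-C, 3:-B, 4:+C, 5:-A, 6:+C, 7:-A, 8:-C, 9:+C, 10:+C, 11:+C
Rule 2 (two of three consecutive points beyond the same 2σ limit) is satisfied at point 7.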